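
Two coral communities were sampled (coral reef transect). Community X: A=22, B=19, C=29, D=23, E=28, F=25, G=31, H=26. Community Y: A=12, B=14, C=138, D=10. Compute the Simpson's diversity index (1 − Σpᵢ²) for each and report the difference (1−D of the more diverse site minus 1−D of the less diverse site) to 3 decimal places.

0.516

Community X: N=203, proportions 0.10837, 0.0936, 0.14286, 0.1133, 0.13793, 0.12315, 0.15271, 0.12808, giving 1−D = 0.87233 (working shown to 5 dp, full precision carried).
Community Y: N=174, proportions 0.06897, 0.08046, 0.7931, 0.05747, giving 1−D = 0.35645.
Difference = |0.87233 − 0.35645| = 0.51588, i.e. 0.516 to 3 decimal places.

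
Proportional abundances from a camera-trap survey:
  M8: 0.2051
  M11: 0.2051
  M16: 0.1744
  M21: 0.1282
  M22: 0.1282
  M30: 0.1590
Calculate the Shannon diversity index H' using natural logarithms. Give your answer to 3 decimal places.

1.774

Each pᵢ ln pᵢ term (working shown to 6 dp, full precision carried): 0.2051×(-1.584258)=-0.324931, 0.2051×(-1.584258)=-0.324931, 0.1744×(-1.746404)=-0.304573, 0.1282×(-2.054164)=-0.263344, 0.1282×(-2.054164)=-0.263344, 0.159×(-1.838851)=-0.292377.
Sum = -1.773500, so H' = 1.774.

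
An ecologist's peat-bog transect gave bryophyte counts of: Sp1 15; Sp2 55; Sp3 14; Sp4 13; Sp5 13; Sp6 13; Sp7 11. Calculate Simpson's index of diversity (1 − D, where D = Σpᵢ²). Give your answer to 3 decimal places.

0.773

Total N = 15+55+14+13+13+13+11 = 134, so the proportions are 0.11194, 0.41045, 0.10448, 0.09701, 0.09701, 0.09701, 0.08209 (working shown to 5 dp, full precision carried).
D = 0.11194² + 0.41045² + 0.10448² + 0.09701² + 0.09701² + 0.09701² + 0.08209² = 0.01253 + 0.16847 + 0.01092 + 0.00941 + 0.00941 + 0.00941 + 0.00674 = 0.22689.
So 1 − D = 0.77311, i.e. 0.773 to 3 decimal places.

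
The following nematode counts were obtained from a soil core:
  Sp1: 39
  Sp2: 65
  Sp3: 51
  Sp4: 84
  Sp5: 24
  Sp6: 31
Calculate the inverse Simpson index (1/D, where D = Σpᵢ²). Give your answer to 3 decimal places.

Total N = 39+65+51+84+24+31 = 294, so the proportions are 0.1326531, 0.2210884, 0.1734694, 0.2857143, 0.0816327, 0.1054422 (working shown to 7 dp, full precision carried).
D = 0.1326531² + 0.2210884² + 0.1734694² + 0.2857143² + 0.0816327² + 0.1054422² = 0.0175968 + 0.0488801 + 0.0300916 + 0.0816327 + 0.0066639 + 0.0111181 = 0.1959832.
So 1/D = 5.10248, i.e. 5.102 to 3 decimal places.

5.102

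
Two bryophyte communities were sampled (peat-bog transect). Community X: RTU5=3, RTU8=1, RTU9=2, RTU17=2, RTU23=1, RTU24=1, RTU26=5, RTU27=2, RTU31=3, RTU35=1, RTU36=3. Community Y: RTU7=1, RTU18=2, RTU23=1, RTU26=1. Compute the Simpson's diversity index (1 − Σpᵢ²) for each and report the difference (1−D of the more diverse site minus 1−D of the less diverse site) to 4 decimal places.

0.1619

Community X: N=24, proportions 0.125, 0.041667, 0.083333, 0.083333, 0.041667, 0.041667, 0.208333, 0.083333, 0.125, 0.041667, 0.125, giving 1−D = 0.881944 (working shown to 6 dp, full precision carried).
Community Y: N=5, proportions 0.2, 0.4, 0.2, 0.2, giving 1−D = 0.720000.
Difference = |0.881944 − 0.720000| = 0.161944, i.e. 0.1619 to 4 decimal places.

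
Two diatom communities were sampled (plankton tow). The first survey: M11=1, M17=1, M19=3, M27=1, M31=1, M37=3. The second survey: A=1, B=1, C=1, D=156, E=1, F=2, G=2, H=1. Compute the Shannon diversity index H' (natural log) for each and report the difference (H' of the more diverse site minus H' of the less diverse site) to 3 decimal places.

The first survey: N=10, proportions 0.1, 0.1, 0.3, 0.1, 0.1, 0.3, giving H' = 1.64342 (working shown to 5 dp, full precision carried).
The second survey: N=165, proportions 0.00606, 0.00606, 0.00606, 0.94545, 0.00606, 0.01212, 0.01212, 0.00606, giving H' = 0.31473.
Difference = |1.64342 − 0.31473| = 1.32869, i.e. 1.329 to 3 decimal places.

1.329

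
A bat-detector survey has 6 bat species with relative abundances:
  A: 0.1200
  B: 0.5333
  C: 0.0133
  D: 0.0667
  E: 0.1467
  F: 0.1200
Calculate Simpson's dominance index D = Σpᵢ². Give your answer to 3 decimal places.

D = 0.12² + 0.5333² + 0.0133² + 0.0667² + 0.1467² + 0.12² = 0.01440 + 0.28441 + 0.00018 + 0.00445 + 0.02152 + 0.01440 = 0.33936 (working shown to 5 dp, full precision carried).
To 3 decimal places, D = 0.339.

0.339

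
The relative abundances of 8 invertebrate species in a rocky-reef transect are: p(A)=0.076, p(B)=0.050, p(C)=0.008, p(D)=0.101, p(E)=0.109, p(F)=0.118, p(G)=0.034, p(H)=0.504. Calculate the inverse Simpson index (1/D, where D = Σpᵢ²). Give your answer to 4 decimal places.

D = 0.076² + 0.05² + 0.008² + 0.101² + 0.109² + 0.118² + 0.034² + 0.504² = 0.00577600 + 0.00250000 + 0.00006400 + 0.01020100 + 0.01188100 + 0.01392400 + 0.00115600 + 0.25401600 = 0.29951800 (working shown to 8 dp, full precision carried).
So 1/D = 3.338698, i.e. 3.3387 to 4 decimal places.

3.3387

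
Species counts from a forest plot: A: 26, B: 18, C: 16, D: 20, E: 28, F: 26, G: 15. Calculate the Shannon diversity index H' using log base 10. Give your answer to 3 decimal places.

Total N = 26+18+16+20+28+26+15 = 149, so the proportions are 0.1745, 0.12081, 0.10738, 0.13423, 0.18792, 0.1745, 0.10067 (working shown to 5 dp, full precision carried).
Each pᵢ log₁₀ pᵢ term: 0.1745×(-0.75821)=-0.13231, 0.12081×(-0.91791)=-0.11089, 0.10738×(-0.96907)=-0.10406, 0.13423×(-0.87216)=-0.11707, 0.18792×(-0.72603)=-0.13643, 0.1745×(-0.75821)=-0.13231, 0.10067×(-0.99710)=-0.10038.
Sum = -0.83344, so H' = 0.833.

0.833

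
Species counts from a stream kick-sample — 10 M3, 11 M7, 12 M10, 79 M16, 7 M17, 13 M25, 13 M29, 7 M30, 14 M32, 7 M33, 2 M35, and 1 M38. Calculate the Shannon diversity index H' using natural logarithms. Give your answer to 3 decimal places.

1.930

Total N = 10+11+12+79+7+13+13+7+14+7+2+1 = 176, so the proportions are 0.05682, 0.0625, 0.06818, 0.44886, 0.03977, 0.07386, 0.07386, 0.03977, 0.07955, 0.03977, 0.01136, 0.00568 (working shown to 5 dp, full precision carried).
Each pᵢ ln pᵢ term: 0.05682×(-2.86790)=-0.16295, 0.0625×(-2.77259)=-0.17329, 0.06818×(-2.68558)=-0.18311, 0.44886×(-0.80104)=-0.35956, 0.03977×(-3.22457)=-0.12825, 0.07386×(-2.60553)=-0.19245, 0.07386×(-2.60553)=-0.19245, 0.03977×(-3.22457)=-0.12825, 0.07955×(-2.53143)=-0.20136, 0.03977×(-3.22457)=-0.12825, 0.01136×(-4.47734)=-0.05088, 0.00568×(-5.17048)=-0.02938.
Sum = -1.93018, so H' = 1.930.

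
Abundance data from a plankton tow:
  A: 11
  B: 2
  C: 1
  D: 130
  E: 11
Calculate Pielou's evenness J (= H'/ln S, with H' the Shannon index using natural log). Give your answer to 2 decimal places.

Total N = 11+2+1+130+11 = 155, so the proportions are 0.071, 0.0129, 0.0065, 0.8387, 0.071 (working shown to 4 dp, full precision carried).
H' = −Σ pᵢ ln pᵢ = −((-0.1877) + (-0.0561) + (-0.0325) + (-0.1475) + (-0.1877)) = 0.6117.
With S = 5 species, ln S = 1.6094, so J = 0.6117/1.6094 = 0.3801, i.e. 0.38 to 2 decimal places.

0.38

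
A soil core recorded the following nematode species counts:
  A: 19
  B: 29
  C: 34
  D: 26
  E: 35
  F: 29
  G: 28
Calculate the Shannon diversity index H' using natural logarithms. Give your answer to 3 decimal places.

1.930

Total N = 19+29+34+26+35+29+28 = 200, so the proportions are 0.095, 0.145, 0.17, 0.13, 0.175, 0.145, 0.14 (working shown to 5 dp, full precision carried).
Each pᵢ ln pᵢ term: 0.095×(-2.35388)=-0.22362, 0.145×(-1.93102)=-0.28000, 0.17×(-1.77196)=-0.30123, 0.13×(-2.04022)=-0.26523, 0.175×(-1.74297)=-0.30502, 0.145×(-1.93102)=-0.28000, 0.14×(-1.96611)=-0.27526.
Sum = -1.93035, so H' = 1.930.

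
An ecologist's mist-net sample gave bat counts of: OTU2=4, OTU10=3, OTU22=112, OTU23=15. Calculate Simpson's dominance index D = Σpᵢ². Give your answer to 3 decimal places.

0.713

Total N = 4+3+112+15 = 134, so the proportions are 0.02985, 0.02239, 0.83582, 0.11194 (working shown to 5 dp, full precision carried).
D = 0.02985² + 0.02239² + 0.83582² + 0.11194² = 0.00089 + 0.00050 + 0.69860 + 0.01253 = 0.71252.
To 3 decimal places, D = 0.713.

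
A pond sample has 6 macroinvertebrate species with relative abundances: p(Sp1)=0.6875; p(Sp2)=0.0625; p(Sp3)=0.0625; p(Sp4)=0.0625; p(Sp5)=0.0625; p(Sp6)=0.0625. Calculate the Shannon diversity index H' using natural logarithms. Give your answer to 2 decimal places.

1.12

Each pᵢ ln pᵢ term (working shown to 4 dp, full precision carried): 0.6875×(-0.3747)=-0.2576, 0.0625×(-2.7726)=-0.1733, 0.0625×(-2.7726)=-0.1733, 0.0625×(-2.7726)=-0.1733, 0.0625×(-2.7726)=-0.1733, 0.0625×(-2.7726)=-0.1733.
Sum = -1.1240, so H' = 1.12.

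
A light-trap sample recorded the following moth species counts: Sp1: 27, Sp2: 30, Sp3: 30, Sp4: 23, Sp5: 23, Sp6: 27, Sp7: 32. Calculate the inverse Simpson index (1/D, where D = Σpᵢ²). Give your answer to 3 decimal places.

Total N = 27+30+30+23+23+27+32 = 192, so the proportions are 0.140625, 0.15625, 0.15625, 0.1197917, 0.1197917, 0.140625, 0.1666667 (working shown to 7 dp, full precision carried).
D = 0.140625² + 0.15625² + 0.15625² + 0.1197917² + 0.1197917² + 0.140625² + 0.1666667² = 0.0197754 + 0.0244141 + 0.0244141 + 0.0143500 + 0.0143500 + 0.0197754 + 0.0277778 = 0.1448568.
So 1/D = 6.90337, i.e. 6.903 to 3 decimal places.

6.903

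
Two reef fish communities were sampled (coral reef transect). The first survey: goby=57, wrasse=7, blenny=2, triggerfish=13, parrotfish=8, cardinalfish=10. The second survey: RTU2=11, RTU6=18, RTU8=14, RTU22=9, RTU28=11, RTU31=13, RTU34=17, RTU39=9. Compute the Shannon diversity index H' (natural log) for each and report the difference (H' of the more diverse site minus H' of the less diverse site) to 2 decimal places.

The first survey: N=97, proportions 0.5876, 0.0722, 0.0206, 0.134, 0.0825, 0.1031, giving H' = 1.2915 (working shown to 4 dp, full precision carried).
The second survey: N=102, proportions 0.1078, 0.1765, 0.1373, 0.0882, 0.1078, 0.1275, 0.1667, 0.0882, giving H' = 2.0486.
Difference = |1.2915 − 2.0486| = 0.7571, i.e. 0.76 to 2 decimal places.

0.76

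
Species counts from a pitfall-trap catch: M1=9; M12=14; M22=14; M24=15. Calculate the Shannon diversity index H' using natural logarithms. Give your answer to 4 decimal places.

1.3688

Total N = 9+14+14+15 = 52, so the proportions are 0.173077, 0.269231, 0.269231, 0.288462 (working shown to 6 dp, full precision carried).
Each pᵢ ln pᵢ term: 0.173077×(-1.754019)=-0.303580, 0.269231×(-1.312186)=-0.353281, 0.269231×(-1.312186)=-0.353281, 0.288462×(-1.243194)=-0.358614.
Sum = -1.368756, so H' = 1.3688.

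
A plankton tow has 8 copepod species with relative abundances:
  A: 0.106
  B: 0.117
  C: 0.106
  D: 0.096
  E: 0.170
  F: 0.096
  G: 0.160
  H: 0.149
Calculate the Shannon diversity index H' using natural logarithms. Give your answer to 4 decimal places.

Each pᵢ ln pᵢ term (working shown to 6 dp, full precision carried): 0.106×(-2.244316)=-0.237898, 0.117×(-2.145581)=-0.251033, 0.106×(-2.244316)=-0.237898, 0.096×(-2.343407)=-0.224967, 0.17×(-1.771957)=-0.301233, 0.096×(-2.343407)=-0.224967, 0.16×(-1.832581)=-0.293213, 0.149×(-1.903809)=-0.283668.
Sum = -2.054875, so H' = 2.0549.

2.0549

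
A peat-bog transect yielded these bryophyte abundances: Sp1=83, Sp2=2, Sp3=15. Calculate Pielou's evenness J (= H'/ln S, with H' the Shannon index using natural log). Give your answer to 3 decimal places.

Total N = 83+2+15 = 100, so the proportions are 0.83, 0.02, 0.15 (working shown to 5 dp, full precision carried).
H' = −Σ pᵢ ln pᵢ = −((-0.15465) + (-0.07824) + (-0.28457)) = 0.51746.
With S = 3 species, ln S = 1.09861, so J = 0.51746/1.09861 = 0.47101, i.e. 0.471 to 3 decimal places.

0.471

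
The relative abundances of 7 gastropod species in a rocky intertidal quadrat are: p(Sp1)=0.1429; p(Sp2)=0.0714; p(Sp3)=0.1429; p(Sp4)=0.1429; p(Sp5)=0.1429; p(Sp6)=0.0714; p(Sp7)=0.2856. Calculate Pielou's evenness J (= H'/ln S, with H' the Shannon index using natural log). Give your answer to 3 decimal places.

0.949

H' = −Σ pᵢ ln pᵢ = −((-0.27803) + (-0.18846) + (-0.27803) + (-0.27803) + (-0.27803) + (-0.18846) + (-0.35790)) = 1.84693 (working shown to 5 dp, full precision carried).
With S = 7 species, ln S = 1.94591, so J = 1.84693/1.94591 = 0.94913, i.e. 0.949 to 3 decimal places.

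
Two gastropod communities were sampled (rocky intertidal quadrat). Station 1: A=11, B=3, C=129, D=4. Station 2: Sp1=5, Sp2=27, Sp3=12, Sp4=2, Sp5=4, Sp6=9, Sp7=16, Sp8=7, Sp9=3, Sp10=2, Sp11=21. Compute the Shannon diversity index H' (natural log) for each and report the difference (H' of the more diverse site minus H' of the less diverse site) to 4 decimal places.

1.6019

Station 1: N=147, proportions 0.07483, 0.020408, 0.877551, 0.027211, giving H' = 0.486122 (working shown to 6 dp, full precision carried).
Station 2: N=108, proportions 0.046296, 0.25, 0.111111, 0.018519, 0.037037, 0.083333, 0.148148, 0.064815, 0.027778, 0.018519, 0.194444, giving H' = 2.088057.
Difference = |0.486122 − 2.088057| = 1.601935, i.e. 1.6019 to 4 decimal places.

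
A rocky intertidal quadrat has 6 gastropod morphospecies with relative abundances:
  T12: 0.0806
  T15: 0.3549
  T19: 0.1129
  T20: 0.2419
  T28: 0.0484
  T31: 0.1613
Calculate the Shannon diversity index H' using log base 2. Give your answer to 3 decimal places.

Each pᵢ log₂ pᵢ term (working shown to 5 dp, full precision carried): 0.0806×(-3.63308)=-0.29283, 0.3549×(-1.49452)=-0.53040, 0.1129×(-3.14688)=-0.35528, 0.2419×(-2.04752)=-0.49529, 0.0484×(-4.36885)=-0.21145, 0.1613×(-2.63218)=-0.42457.
Sum = -2.30983, so H' = 2.310.

2.310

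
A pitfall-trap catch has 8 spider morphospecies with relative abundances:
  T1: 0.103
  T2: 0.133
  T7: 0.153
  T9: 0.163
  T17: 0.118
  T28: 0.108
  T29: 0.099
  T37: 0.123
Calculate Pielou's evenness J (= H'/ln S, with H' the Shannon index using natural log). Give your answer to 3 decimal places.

0.993

H' = −Σ pᵢ ln pᵢ = −((-0.23412) + (-0.26832) + (-0.28723) + (-0.29568) + (-0.25217) + (-0.24037) + (-0.22895) + (-0.25776)) = 2.06460 (working shown to 5 dp, full precision carried).
With S = 8 species, ln S = 2.07944, so J = 2.06460/2.07944 = 0.99286, i.e. 0.993 to 3 decimal places.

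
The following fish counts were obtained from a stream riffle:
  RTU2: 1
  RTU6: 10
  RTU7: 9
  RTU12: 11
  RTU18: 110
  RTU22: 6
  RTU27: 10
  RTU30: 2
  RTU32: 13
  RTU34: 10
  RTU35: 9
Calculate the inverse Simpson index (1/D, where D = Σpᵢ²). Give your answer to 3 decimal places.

Total N = 1+10+9+11+110+6+10+2+13+10+9 = 191, so the proportions are 0.005236, 0.052356, 0.04712, 0.057592, 0.575916, 0.031414, 0.052356, 0.010471, 0.068063, 0.052356, 0.04712 (working shown to 6 dp, full precision carried).
D = 0.005236² + 0.052356² + 0.04712² + 0.057592² + 0.575916² + 0.031414² + 0.052356² + 0.010471² + 0.068063² + 0.052356² + 0.04712² = 0.000027 + 0.002741 + 0.002220 + 0.003317 + 0.331680 + 0.000987 + 0.002741 + 0.000110 + 0.004633 + 0.002741 + 0.002220 = 0.353417.
So 1/D = 2.82952, i.e. 2.830 to 3 decimal places.

2.830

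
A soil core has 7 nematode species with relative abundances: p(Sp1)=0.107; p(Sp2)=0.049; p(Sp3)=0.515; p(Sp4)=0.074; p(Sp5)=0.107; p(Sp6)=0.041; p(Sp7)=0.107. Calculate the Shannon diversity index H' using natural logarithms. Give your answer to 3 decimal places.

Each pᵢ ln pᵢ term (working shown to 5 dp, full precision carried): 0.107×(-2.23493)=-0.23914, 0.049×(-3.01593)=-0.14778, 0.515×(-0.66359)=-0.34175, 0.074×(-2.60369)=-0.19267, 0.107×(-2.23493)=-0.23914, 0.041×(-3.19418)=-0.13096, 0.107×(-2.23493)=-0.23914.
Sum = -1.53057, so H' = 1.531.

1.531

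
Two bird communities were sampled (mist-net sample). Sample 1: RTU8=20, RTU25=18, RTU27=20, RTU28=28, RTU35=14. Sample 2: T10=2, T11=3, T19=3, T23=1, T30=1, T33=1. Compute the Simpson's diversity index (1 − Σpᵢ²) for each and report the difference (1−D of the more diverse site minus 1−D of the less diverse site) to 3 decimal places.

0.004

Sample 1: N=100, proportions 0.2, 0.18, 0.2, 0.28, 0.14, giving 1−D = 0.78960 (working shown to 5 dp, full precision carried).
Sample 2: N=11, proportions 0.18182, 0.27273, 0.27273, 0.09091, 0.09091, 0.09091, giving 1−D = 0.79339.
Difference = |0.78960 − 0.79339| = 0.00379, i.e. 0.004 to 3 decimal places.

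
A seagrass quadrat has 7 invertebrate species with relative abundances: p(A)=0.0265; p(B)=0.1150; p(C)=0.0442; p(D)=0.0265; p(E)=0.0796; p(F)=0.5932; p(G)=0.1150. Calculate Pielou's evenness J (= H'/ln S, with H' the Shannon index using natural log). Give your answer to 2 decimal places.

0.69

H' = −Σ pᵢ ln pᵢ = −((-0.0962) + (-0.2487) + (-0.1379) + (-0.0962) + (-0.2014) + (-0.3098) + (-0.2487)) = 1.3390 (working shown to 4 dp, full precision carried).
With S = 7 species, ln S = 1.9459, so J = 1.3390/1.9459 = 0.6881, i.e. 0.69 to 2 decimal places.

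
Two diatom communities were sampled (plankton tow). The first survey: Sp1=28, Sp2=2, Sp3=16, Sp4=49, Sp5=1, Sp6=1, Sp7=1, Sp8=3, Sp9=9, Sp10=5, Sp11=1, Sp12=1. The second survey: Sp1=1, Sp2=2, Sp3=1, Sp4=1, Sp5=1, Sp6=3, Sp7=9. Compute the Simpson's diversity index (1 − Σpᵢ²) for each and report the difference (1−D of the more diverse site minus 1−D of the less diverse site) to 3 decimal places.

0.042

The first survey: N=117, proportions 0.23932, 0.01709, 0.13675, 0.4188, 0.00855, 0.00855, 0.00855, 0.02564, 0.07692, 0.04274, 0.00855, 0.00855, giving 1−D = 0.73957 (working shown to 5 dp, full precision carried).
The second survey: N=18, proportions 0.05556, 0.11111, 0.05556, 0.05556, 0.05556, 0.16667, 0.5, giving 1−D = 0.69753.
Difference = |0.73957 − 0.69753| = 0.04204, i.e. 0.042 to 3 decimal places.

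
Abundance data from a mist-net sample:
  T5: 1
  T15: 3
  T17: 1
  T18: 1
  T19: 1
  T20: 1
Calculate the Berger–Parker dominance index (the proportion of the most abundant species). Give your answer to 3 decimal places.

Total N = 1+3+1+1+1+1 = 8, so the proportions are 0.125, 0.375, 0.125, 0.125, 0.125, 0.125 (working shown to 5 dp, full precision carried).
The largest proportion is 0.375, i.e. d = 0.375 to 3 decimal places.

0.375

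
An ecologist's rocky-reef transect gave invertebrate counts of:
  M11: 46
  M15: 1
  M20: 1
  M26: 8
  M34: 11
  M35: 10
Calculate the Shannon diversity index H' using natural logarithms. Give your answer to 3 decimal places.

1.199

Total N = 46+1+1+8+11+10 = 77, so the proportions are 0.5974, 0.01299, 0.01299, 0.1039, 0.14286, 0.12987 (working shown to 5 dp, full precision carried).
Each pᵢ ln pᵢ term: 0.5974×(-0.51516)=-0.30776, 0.01299×(-4.34381)=-0.05641, 0.01299×(-4.34381)=-0.05641, 0.1039×(-2.26436)=-0.23526, 0.14286×(-1.94591)=-0.27799, 0.12987×(-2.04122)=-0.26509.
Sum = -1.19893, so H' = 1.199.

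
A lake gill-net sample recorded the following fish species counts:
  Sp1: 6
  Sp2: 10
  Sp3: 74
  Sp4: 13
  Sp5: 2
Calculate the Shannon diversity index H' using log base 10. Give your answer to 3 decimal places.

Total N = 6+10+74+13+2 = 105, so the proportions are 0.05714, 0.09524, 0.70476, 0.12381, 0.01905 (working shown to 5 dp, full precision carried).
Each pᵢ log₁₀ pᵢ term: 0.05714×(-1.24304)=-0.07103, 0.09524×(-1.02119)=-0.09726, 0.70476×(-0.15196)=-0.10709, 0.12381×(-0.90725)=-0.11233, 0.01905×(-1.72016)=-0.03276.
Sum = -0.42047, so H' = 0.420.

0.420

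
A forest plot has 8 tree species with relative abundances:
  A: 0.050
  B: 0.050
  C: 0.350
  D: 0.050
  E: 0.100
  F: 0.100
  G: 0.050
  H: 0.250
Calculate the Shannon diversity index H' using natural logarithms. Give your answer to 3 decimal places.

1.774

Each pᵢ ln pᵢ term (working shown to 5 dp, full precision carried): 0.05×(-2.99573)=-0.14979, 0.05×(-2.99573)=-0.14979, 0.35×(-1.04982)=-0.36744, 0.05×(-2.99573)=-0.14979, 0.1×(-2.30259)=-0.23026, 0.1×(-2.30259)=-0.23026, 0.05×(-2.99573)=-0.14979, 0.25×(-1.38629)=-0.34657.
Sum = -1.77367, so H' = 1.774.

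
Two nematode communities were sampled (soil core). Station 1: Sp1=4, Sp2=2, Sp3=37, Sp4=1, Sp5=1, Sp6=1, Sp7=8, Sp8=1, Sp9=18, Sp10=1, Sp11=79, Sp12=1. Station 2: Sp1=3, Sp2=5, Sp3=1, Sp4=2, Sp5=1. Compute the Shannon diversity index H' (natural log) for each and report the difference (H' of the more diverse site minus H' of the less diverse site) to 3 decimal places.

0.013

Station 1: N=154, proportions 0.02597, 0.01299, 0.24026, 0.00649, 0.00649, 0.00649, 0.05195, 0.00649, 0.11688, 0.00649, 0.51299, 0.00649, giving H' = 1.43706 (working shown to 5 dp, full precision carried).
Station 2: N=12, proportions 0.25, 0.41667, 0.08333, 0.16667, 0.08333, giving H' = 1.42413.
Difference = |1.43706 − 1.42413| = 0.01293, i.e. 0.013 to 3 decimal places.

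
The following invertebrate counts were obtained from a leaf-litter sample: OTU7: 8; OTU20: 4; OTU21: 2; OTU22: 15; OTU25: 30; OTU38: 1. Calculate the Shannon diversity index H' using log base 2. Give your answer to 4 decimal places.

1.9101

Total N = 8+4+2+15+30+1 = 60, so the proportions are 0.133333, 0.066667, 0.033333, 0.25, 0.5, 0.016667 (working shown to 6 dp, full precision carried).
Each pᵢ log₂ pᵢ term: 0.133333×(-2.906891)=-0.387585, 0.066667×(-3.906891)=-0.260459, 0.033333×(-4.906891)=-0.163563, 0.25×(-2.000000)=-0.500000, 0.5×(-1.000000)=-0.500000, 0.016667×(-5.906891)=-0.098448.
Sum = -1.910056, so H' = 1.9101.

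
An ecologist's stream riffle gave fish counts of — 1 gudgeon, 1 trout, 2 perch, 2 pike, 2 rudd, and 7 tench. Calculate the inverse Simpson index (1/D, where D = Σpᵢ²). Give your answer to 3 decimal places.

3.571

Total N = 1+1+2+2+2+7 = 15, so the proportions are 0.0666667, 0.0666667, 0.1333333, 0.1333333, 0.1333333, 0.4666667 (working shown to 7 dp, full precision carried).
D = 0.0666667² + 0.0666667² + 0.1333333² + 0.1333333² + 0.1333333² + 0.4666667² = 0.0044444 + 0.0044444 + 0.0177778 + 0.0177778 + 0.0177778 + 0.2177778 = 0.2800000.
So 1/D = 3.57143, i.e. 3.571 to 3 decimal places.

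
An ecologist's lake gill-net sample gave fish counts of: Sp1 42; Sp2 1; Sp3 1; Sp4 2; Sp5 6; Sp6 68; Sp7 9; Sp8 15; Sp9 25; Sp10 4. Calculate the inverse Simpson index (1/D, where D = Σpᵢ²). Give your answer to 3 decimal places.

4.057

Total N = 42+1+1+2+6+68+9+15+25+4 = 173, so the proportions are 0.2427746, 0.0057803, 0.0057803, 0.0115607, 0.0346821, 0.3930636, 0.0520231, 0.0867052, 0.1445087, 0.0231214 (working shown to 7 dp, full precision carried).
D = 0.2427746² + 0.0057803² + 0.0057803² + 0.0115607² + 0.0346821² + 0.3930636² + 0.0520231² + 0.0867052² + 0.1445087² + 0.0231214² = 0.0589395 + 0.0000334 + 0.0000334 + 0.0001336 + 0.0012028 + 0.1544990 + 0.0027064 + 0.0075178 + 0.0208828 + 0.0005346 = 0.2464833.
So 1/D = 4.05707, i.e. 4.057 to 3 decimal places.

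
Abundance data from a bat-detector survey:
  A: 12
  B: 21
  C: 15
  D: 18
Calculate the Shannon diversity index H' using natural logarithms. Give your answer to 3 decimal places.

Total N = 12+21+15+18 = 66, so the proportions are 0.18182, 0.31818, 0.22727, 0.27273 (working shown to 5 dp, full precision carried).
Each pᵢ ln pᵢ term: 0.18182×(-1.70475)=-0.30995, 0.31818×(-1.14513)=-0.36436, 0.22727×(-1.48160)=-0.33673, 0.27273×(-1.29928)=-0.35435.
Sum = -1.36539, so H' = 1.365.

1.365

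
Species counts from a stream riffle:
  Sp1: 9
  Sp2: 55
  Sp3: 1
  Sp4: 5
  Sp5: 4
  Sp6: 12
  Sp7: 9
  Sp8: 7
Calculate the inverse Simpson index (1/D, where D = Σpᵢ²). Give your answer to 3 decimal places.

3.040

Total N = 9+55+1+5+4+12+9+7 = 102, so the proportions are 0.088235, 0.539216, 0.009804, 0.04902, 0.039216, 0.117647, 0.088235, 0.068627 (working shown to 6 dp, full precision carried).
D = 0.088235² + 0.539216² + 0.009804² + 0.04902² + 0.039216² + 0.117647² + 0.088235² + 0.068627² = 0.007785 + 0.290754 + 0.000096 + 0.002403 + 0.001538 + 0.013841 + 0.007785 + 0.004710 = 0.328912.
So 1/D = 3.04033, i.e. 3.040 to 3 decimal places.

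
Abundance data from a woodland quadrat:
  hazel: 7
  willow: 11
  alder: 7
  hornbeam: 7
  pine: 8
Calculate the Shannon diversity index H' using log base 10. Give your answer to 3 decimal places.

0.691

Total N = 7+11+7+7+8 = 40, so the proportions are 0.175, 0.275, 0.175, 0.175, 0.2 (working shown to 5 dp, full precision carried).
Each pᵢ log₁₀ pᵢ term: 0.175×(-0.75696)=-0.13247, 0.275×(-0.56067)=-0.15418, 0.175×(-0.75696)=-0.13247, 0.175×(-0.75696)=-0.13247, 0.2×(-0.69897)=-0.13979.
Sum = -0.69138, so H' = 0.691.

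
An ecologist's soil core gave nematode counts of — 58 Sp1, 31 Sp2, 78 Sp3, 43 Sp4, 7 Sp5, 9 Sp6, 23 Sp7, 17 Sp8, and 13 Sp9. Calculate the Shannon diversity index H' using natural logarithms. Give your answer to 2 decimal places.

Total N = 58+31+78+43+7+9+23+17+13 = 279, so the proportions are 0.2079, 0.1111, 0.2796, 0.1541, 0.0251, 0.0323, 0.0824, 0.0609, 0.0466 (working shown to 4 dp, full precision carried).
Each pᵢ ln pᵢ term: 0.2079×(-1.5708)=-0.3265, 0.1111×(-2.1972)=-0.2441, 0.2796×(-1.2745)=-0.3563, 0.1541×(-1.8700)=-0.2882, 0.0251×(-3.6853)=-0.0925, 0.0323×(-3.4340)=-0.1108, 0.0824×(-2.4957)=-0.2057, 0.0609×(-2.7980)=-0.1705, 0.0466×(-3.0663)=-0.1429.
Sum = -1.9375, so H' = 1.94.

1.94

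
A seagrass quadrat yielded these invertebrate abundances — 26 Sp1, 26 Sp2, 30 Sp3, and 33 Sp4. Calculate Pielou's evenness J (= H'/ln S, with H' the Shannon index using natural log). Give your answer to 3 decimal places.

0.996

Total N = 26+26+30+33 = 115, so the proportions are 0.22609, 0.22609, 0.26087, 0.28696 (working shown to 5 dp, full precision carried).
H' = −Σ pᵢ ln pᵢ = −((-0.33615) + (-0.33615) + (-0.35054) + (-0.35824)) = 1.38109.
With S = 4 species, ln S = 1.38629, so J = 1.38109/1.38629 = 0.99625, i.e. 0.996 to 3 decimal places.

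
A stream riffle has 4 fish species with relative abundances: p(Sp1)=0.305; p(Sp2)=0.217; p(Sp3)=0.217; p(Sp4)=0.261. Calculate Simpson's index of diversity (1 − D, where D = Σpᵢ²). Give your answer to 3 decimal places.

D = 0.305² + 0.217² + 0.217² + 0.261² = 0.09302 + 0.04709 + 0.04709 + 0.06812 = 0.25532 (working shown to 5 dp, full precision carried).
So 1 − D = 0.74468, i.e. 0.745 to 3 decimal places.

0.745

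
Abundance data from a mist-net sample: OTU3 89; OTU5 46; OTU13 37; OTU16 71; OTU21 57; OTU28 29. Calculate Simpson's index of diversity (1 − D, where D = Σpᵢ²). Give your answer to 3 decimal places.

0.810

Total N = 89+46+37+71+57+29 = 329, so the proportions are 0.27052, 0.13982, 0.11246, 0.21581, 0.17325, 0.08815 (working shown to 5 dp, full precision carried).
D = 0.27052² + 0.13982² + 0.11246² + 0.21581² + 0.17325² + 0.08815² = 0.07318 + 0.01955 + 0.01265 + 0.04657 + 0.03002 + 0.00777 = 0.18973.
So 1 − D = 0.81027, i.e. 0.810 to 3 decimal places.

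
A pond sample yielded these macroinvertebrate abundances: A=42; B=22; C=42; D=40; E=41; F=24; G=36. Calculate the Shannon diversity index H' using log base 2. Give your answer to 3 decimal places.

2.767

Total N = 42+22+42+40+41+24+36 = 247, so the proportions are 0.17004, 0.08907, 0.17004, 0.16194, 0.16599, 0.09717, 0.14575 (working shown to 5 dp, full precision carried).
Each pᵢ log₂ pᵢ term: 0.17004×(-2.55605)=-0.43463, 0.08907×(-3.48894)=-0.31076, 0.17004×(-2.55605)=-0.43463, 0.16194×(-2.62644)=-0.42533, 0.16599×(-2.59082)=-0.43005, 0.09717×(-3.36340)=-0.32681, 0.14575×(-2.77844)=-0.40496.
Sum = -2.76717, so H' = 2.767.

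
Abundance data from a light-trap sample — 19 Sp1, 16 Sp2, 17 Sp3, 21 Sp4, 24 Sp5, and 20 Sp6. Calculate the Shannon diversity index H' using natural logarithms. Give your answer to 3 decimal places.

Total N = 19+16+17+21+24+20 = 117, so the proportions are 0.16239, 0.13675, 0.1453, 0.17949, 0.20513, 0.17094 (working shown to 5 dp, full precision carried).
Each pᵢ ln pᵢ term: 0.16239×(-1.81773)=-0.29519, 0.13675×(-1.98959)=-0.27208, 0.1453×(-1.92896)=-0.28028, 0.17949×(-1.71765)=-0.30830, 0.20513×(-1.58412)=-0.32495, 0.17094×(-1.76644)=-0.30196.
Sum = -1.78274, so H' = 1.783.

1.783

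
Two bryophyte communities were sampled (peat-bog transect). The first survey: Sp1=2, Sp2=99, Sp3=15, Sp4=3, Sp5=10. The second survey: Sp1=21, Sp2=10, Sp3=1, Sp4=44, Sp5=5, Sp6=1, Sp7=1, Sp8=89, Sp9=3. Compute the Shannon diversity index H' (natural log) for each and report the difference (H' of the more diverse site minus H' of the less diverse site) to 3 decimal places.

The first survey: N=129, proportions 0.0155, 0.76744, 0.11628, 0.02326, 0.07752, giving H' = 0.80364 (working shown to 5 dp, full precision carried).
The second survey: N=175, proportions 0.12, 0.05714, 0.00571, 0.25143, 0.02857, 0.00571, 0.00571, 0.50857, 0.01714, giving H' = 1.36880.
Difference = |0.80364 − 1.36880| = 0.56516, i.e. 0.565 to 3 decimal places.

0.565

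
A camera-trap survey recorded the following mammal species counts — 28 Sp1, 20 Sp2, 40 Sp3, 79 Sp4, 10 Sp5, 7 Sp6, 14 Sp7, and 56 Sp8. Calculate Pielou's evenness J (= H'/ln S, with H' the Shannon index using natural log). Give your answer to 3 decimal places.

Total N = 28+20+40+79+10+7+14+56 = 254, so the proportions are 0.11024, 0.07874, 0.15748, 0.31102, 0.03937, 0.02756, 0.05512, 0.22047 (working shown to 5 dp, full precision carried).
H' = −Σ pᵢ ln pᵢ = −((-0.24309) + (-0.20013) + (-0.29110) + (-0.36324) + (-0.12735) + (-0.09898) + (-0.15975) + (-0.33335)) = 1.81697.
With S = 8 species, ln S = 2.07944, so J = 1.81697/2.07944 = 0.87378, i.e. 0.874 to 3 decimal places.

0.874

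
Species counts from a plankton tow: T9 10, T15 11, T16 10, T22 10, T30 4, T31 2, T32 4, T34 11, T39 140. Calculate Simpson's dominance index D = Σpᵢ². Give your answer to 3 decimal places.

0.495

Total N = 10+11+10+10+4+2+4+11+140 = 202, so the proportions are 0.0495, 0.05446, 0.0495, 0.0495, 0.0198, 0.0099, 0.0198, 0.05446, 0.69307 (working shown to 5 dp, full precision carried).
D = 0.0495² + 0.05446² + 0.0495² + 0.0495² + 0.0198² + 0.0099² + 0.0198² + 0.05446² + 0.69307² = 0.00245 + 0.00297 + 0.00245 + 0.00245 + 0.00039 + 0.00010 + 0.00039 + 0.00297 + 0.48035 = 0.49451.
To 3 decimal places, D = 0.495.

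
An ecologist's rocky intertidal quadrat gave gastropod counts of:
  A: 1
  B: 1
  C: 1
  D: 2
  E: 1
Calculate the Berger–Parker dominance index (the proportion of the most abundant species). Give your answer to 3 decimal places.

0.333

Total N = 1+1+1+2+1 = 6, so the proportions are 0.16667, 0.16667, 0.16667, 0.33333, 0.16667 (working shown to 5 dp, full precision carried).
The largest proportion is 0.33333, i.e. d = 0.333 to 3 decimal places.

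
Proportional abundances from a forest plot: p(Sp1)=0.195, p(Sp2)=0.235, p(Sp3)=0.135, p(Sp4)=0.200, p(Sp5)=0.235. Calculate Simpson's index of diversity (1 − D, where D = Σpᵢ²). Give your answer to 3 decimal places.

D = 0.195² + 0.235² + 0.135² + 0.2² + 0.235² = 0.03803 + 0.05522 + 0.01823 + 0.04000 + 0.05522 = 0.20670 (working shown to 5 dp, full precision carried).
So 1 − D = 0.79330, i.e. 0.793 to 3 decimal places.

0.793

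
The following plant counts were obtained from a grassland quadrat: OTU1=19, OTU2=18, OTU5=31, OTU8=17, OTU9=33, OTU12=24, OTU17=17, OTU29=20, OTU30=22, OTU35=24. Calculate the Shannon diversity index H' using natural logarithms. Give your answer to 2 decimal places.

Total N = 19+18+31+17+33+24+17+20+22+24 = 225, so the proportions are 0.0844, 0.08, 0.1378, 0.0756, 0.1467, 0.1067, 0.0756, 0.0889, 0.0978, 0.1067 (working shown to 4 dp, full precision carried).
Each pᵢ ln pᵢ term: 0.0844×(-2.4717)=-0.2087, 0.08×(-2.5257)=-0.2021, 0.1378×(-1.9821)=-0.2731, 0.0756×(-2.5829)=-0.1952, 0.1467×(-1.9196)=-0.2815, 0.1067×(-2.2380)=-0.2387, 0.0756×(-2.5829)=-0.1952, 0.0889×(-2.4204)=-0.2151, 0.0978×(-2.3251)=-0.2273, 0.1067×(-2.2380)=-0.2387.
Sum = -2.2756, so H' = 2.28.

2.28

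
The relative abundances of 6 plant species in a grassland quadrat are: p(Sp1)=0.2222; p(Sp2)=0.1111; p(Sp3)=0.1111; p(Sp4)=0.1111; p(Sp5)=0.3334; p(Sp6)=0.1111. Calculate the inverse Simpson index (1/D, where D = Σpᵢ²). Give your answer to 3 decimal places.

D = 0.2222² + 0.1111² + 0.1111² + 0.1111² + 0.3334² + 0.1111² = 0.0493728 + 0.0123432 + 0.0123432 + 0.0123432 + 0.1111556 + 0.0123432 = 0.2099012 (working shown to 7 dp, full precision carried).
So 1/D = 4.76415, i.e. 4.764 to 3 decimal places.

4.764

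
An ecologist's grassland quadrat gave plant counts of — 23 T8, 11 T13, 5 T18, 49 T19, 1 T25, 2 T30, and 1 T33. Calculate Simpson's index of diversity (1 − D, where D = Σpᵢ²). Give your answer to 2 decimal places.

0.64

Total N = 23+11+5+49+1+2+1 = 92, so the proportions are 0.25, 0.1196, 0.0543, 0.5326, 0.0109, 0.0217, 0.0109 (working shown to 4 dp, full precision carried).
D = 0.25² + 0.1196² + 0.0543² + 0.5326² + 0.0109² + 0.0217² + 0.0109² = 0.0625 + 0.0143 + 0.0030 + 0.2837 + 0.0001 + 0.0005 + 0.0001 = 0.3641.
So 1 − D = 0.6359, i.e. 0.64 to 2 decimal places.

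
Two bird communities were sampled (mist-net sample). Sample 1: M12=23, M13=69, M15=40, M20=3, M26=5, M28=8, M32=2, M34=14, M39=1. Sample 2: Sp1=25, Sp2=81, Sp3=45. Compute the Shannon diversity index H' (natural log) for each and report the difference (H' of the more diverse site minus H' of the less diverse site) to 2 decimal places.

0.61

Sample 1: N=165, proportions 0.1394, 0.4182, 0.2424, 0.0182, 0.0303, 0.0485, 0.0121, 0.0848, 0.0061, giving H' = 1.6021 (working shown to 4 dp, full precision carried).
Sample 2: N=151, proportions 0.1656, 0.5364, 0.298, giving H' = 0.9926.
Difference = |1.6021 − 0.9926| = 0.6095, i.e. 0.61 to 2 decimal places.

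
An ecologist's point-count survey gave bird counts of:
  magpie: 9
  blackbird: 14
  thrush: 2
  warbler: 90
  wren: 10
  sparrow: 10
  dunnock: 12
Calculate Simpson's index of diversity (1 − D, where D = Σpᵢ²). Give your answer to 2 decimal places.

Total N = 9+14+2+90+10+10+12 = 147, so the proportions are 0.0612, 0.0952, 0.0136, 0.6122, 0.068, 0.068, 0.0816 (working shown to 4 dp, full precision carried).
D = 0.0612² + 0.0952² + 0.0136² + 0.6122² + 0.068² + 0.068² + 0.0816² = 0.0037 + 0.0091 + 0.0002 + 0.3748 + 0.0046 + 0.0046 + 0.0067 = 0.4038.
So 1 − D = 0.5962, i.e. 0.60 to 2 decimal places.

0.60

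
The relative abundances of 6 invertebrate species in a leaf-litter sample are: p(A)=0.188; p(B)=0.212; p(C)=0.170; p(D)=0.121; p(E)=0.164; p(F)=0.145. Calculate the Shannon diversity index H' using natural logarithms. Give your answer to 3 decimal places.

Each pᵢ ln pᵢ term (working shown to 5 dp, full precision carried): 0.188×(-1.67131)=-0.31421, 0.212×(-1.55117)=-0.32885, 0.17×(-1.77196)=-0.30123, 0.121×(-2.11196)=-0.25555, 0.164×(-1.80789)=-0.29649, 0.145×(-1.93102)=-0.28000.
Sum = -1.77633, so H' = 1.776.

1.776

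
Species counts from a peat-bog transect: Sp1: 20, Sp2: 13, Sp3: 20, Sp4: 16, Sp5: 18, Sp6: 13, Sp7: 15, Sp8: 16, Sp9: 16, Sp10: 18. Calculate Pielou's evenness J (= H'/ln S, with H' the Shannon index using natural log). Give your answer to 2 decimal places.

1.00

Total N = 20+13+20+16+18+13+15+16+16+18 = 165, so the proportions are 0.1212, 0.0788, 0.1212, 0.097, 0.1091, 0.0788, 0.0909, 0.097, 0.097, 0.1091 (working shown to 4 dp, full precision carried).
H' = −Σ pᵢ ln pᵢ = −((-0.2558) + (-0.2002) + (-0.2558) + (-0.2263) + (-0.2417) + (-0.2002) + (-0.2180) + (-0.2263) + (-0.2263) + (-0.2417)) = 2.2921.
With S = 10 species, ln S = 2.3026, so J = 2.2921/2.3026 = 0.9955, i.e. 1.00 to 2 decimal places.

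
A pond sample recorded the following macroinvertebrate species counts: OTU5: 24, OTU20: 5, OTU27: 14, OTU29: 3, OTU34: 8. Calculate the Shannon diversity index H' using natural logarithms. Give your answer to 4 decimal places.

1.3742

Total N = 24+5+14+3+8 = 54, so the proportions are 0.444444, 0.092593, 0.259259, 0.055556, 0.148148 (working shown to 6 dp, full precision carried).
Each pᵢ ln pᵢ term: 0.444444×(-0.810930)=-0.360413, 0.092593×(-2.379546)=-0.220328, 0.259259×(-1.349927)=-0.349981, 0.055556×(-2.890372)=-0.160576, 0.148148×(-1.909543)=-0.282895.
Sum = -1.374194, so H' = 1.3742.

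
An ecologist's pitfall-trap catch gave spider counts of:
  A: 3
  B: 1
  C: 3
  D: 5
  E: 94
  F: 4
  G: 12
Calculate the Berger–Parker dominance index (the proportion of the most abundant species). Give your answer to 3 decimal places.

0.770

Total N = 3+1+3+5+94+4+12 = 122, so the proportions are 0.02459, 0.0082, 0.02459, 0.04098, 0.77049, 0.03279, 0.09836 (working shown to 5 dp, full precision carried).
The largest proportion is 0.77049, i.e. d = 0.770 to 3 decimal places.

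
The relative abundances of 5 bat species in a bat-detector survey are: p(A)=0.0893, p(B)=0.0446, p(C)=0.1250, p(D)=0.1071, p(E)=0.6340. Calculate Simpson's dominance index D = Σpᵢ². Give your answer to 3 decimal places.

D = 0.0893² + 0.0446² + 0.125² + 0.1071² + 0.634² = 0.00797 + 0.00199 + 0.01562 + 0.01147 + 0.40196 = 0.43902 (working shown to 5 dp, full precision carried).
To 3 decimal places, D = 0.439.

0.439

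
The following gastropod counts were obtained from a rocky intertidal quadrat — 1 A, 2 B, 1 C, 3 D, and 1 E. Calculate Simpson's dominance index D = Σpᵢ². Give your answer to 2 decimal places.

0.25

Total N = 1+2+1+3+1 = 8, so the proportions are 0.125, 0.25, 0.125, 0.375, 0.125 (working shown to 4 dp, full precision carried).
D = 0.125² + 0.25² + 0.125² + 0.375² + 0.125² = 0.0156 + 0.0625 + 0.0156 + 0.1406 + 0.0156 = 0.2500.
To 2 decimal places, D = 0.25.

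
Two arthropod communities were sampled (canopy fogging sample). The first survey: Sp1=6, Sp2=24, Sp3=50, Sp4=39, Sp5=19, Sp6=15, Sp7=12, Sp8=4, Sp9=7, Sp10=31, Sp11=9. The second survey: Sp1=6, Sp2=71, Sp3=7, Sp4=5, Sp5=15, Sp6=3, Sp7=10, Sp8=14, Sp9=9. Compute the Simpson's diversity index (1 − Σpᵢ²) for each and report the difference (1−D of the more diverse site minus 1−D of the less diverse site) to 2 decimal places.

0.16

The first survey: N=216, proportions 0.0278, 0.1111, 0.2315, 0.1806, 0.088, 0.0694, 0.0556, 0.0185, 0.0324, 0.1435, 0.0417, giving 1−D = 0.8613 (working shown to 4 dp, full precision carried).
The second survey: N=140, proportions 0.0429, 0.5071, 0.05, 0.0357, 0.1071, 0.0214, 0.0714, 0.1, 0.0643, giving 1−D = 0.7060.
Difference = |0.8613 − 0.7060| = 0.1553, i.e. 0.16 to 2 decimal places.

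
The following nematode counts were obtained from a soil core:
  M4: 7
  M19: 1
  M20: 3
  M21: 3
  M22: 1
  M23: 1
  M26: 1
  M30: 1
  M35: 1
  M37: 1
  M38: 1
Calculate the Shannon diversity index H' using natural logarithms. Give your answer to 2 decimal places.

Total N = 7+1+3+3+1+1+1+1+1+1+1 = 21, so the proportions are 0.3333, 0.0476, 0.1429, 0.1429, 0.0476, 0.0476, 0.0476, 0.0476, 0.0476, 0.0476, 0.0476 (working shown to 4 dp, full precision carried).
Each pᵢ ln pᵢ term: 0.3333×(-1.0986)=-0.3662, 0.0476×(-3.0445)=-0.1450, 0.1429×(-1.9459)=-0.2780, 0.1429×(-1.9459)=-0.2780, 0.0476×(-3.0445)=-0.1450, 0.0476×(-3.0445)=-0.1450, 0.0476×(-3.0445)=-0.1450, 0.0476×(-3.0445)=-0.1450, 0.0476×(-3.0445)=-0.1450, 0.0476×(-3.0445)=-0.1450, 0.0476×(-3.0445)=-0.1450.
Sum = -2.0820, so H' = 2.08.

2.08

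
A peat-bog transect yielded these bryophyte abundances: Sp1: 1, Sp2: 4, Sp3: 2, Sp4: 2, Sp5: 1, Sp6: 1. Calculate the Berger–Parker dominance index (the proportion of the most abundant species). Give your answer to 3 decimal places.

0.364

Total N = 1+4+2+2+1+1 = 11, so the proportions are 0.09091, 0.36364, 0.18182, 0.18182, 0.09091, 0.09091 (working shown to 5 dp, full precision carried).
The largest proportion is 0.36364, i.e. d = 0.364 to 3 decimal places.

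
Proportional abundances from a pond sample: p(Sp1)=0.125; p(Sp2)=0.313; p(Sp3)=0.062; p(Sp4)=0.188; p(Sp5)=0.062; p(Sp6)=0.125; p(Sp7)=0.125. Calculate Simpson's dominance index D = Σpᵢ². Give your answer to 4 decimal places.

D = 0.125² + 0.313² + 0.062² + 0.188² + 0.062² + 0.125² + 0.125² = 0.015625 + 0.097969 + 0.003844 + 0.035344 + 0.003844 + 0.015625 + 0.015625 = 0.187876 (working shown to 6 dp, full precision carried).
To 4 decimal places, D = 0.1879.

0.1879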